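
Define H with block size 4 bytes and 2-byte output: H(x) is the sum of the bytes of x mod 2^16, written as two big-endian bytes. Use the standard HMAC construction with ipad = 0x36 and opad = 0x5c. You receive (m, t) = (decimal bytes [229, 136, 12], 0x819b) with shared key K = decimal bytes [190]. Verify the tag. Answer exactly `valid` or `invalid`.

Key decimal bytes [190] = be is 1 byte ≤ B = 4; zero-pad to 4 bytes: K' = be 00 00 00.
K' ⊕ ipad = 88 36 36 36; K' ⊕ opad = e2 5c 5c 5c.
Inner hash: sum = 136+54+54+54+229+136+12 = 675 → 02 a3.
Outer hash (recomputed tag): sum = 226+92+92+92+2+163 = 667 → 02 9b.
Recomputed tag = 029b; claimed = 819b → mismatch.

invalid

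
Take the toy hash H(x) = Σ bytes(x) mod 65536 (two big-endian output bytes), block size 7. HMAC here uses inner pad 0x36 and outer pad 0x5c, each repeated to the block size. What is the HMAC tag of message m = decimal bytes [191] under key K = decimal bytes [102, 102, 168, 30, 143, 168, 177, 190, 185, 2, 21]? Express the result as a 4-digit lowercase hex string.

Key decimal bytes [102, 102, 168, 30, 143, 168, 177, 190, 185, 2, 21] = 66 66 a8 1e 8f a8 b1 be b9 02 15 is 11 bytes > B = 7, so hash it first: H(key) = 05 08, then zero-pad to 7 bytes: K' = 05 08 00 00 00 00 00.
K' ⊕ ipad = 33 3e 36 36 36 36 36.  K' ⊕ opad = 59 54 5c 5c 5c 5c 5c.
Inner input = (K'⊕ipad) ∥ m = 33 3e 36 36 36 36 36 ∥ bf.
Inner hash: sum = 51+62+54+54+54+54+54+191 = 574 → 02 3e.
Outer input = (K'⊕opad) ∥ inner = 59 54 5c 5c 5c 5c 5c ∥ 02 3e.
Outer hash (tag): sum = 89+84+92+92+92+92+92+2+62 = 697 → 02 b9.

02b9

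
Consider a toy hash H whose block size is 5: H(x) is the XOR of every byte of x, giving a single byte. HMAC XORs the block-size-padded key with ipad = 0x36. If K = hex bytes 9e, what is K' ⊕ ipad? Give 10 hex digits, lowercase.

a836363636

Key hex bytes 9e is 1 byte ≤ B = 5; zero-pad to 5 bytes: K' = 9e 00 00 00 00.
XOR each byte with 0x36: 9e⊕36=a8, 00⊕36=36, 00⊕36=36, 00⊕36=36, 00⊕36=36.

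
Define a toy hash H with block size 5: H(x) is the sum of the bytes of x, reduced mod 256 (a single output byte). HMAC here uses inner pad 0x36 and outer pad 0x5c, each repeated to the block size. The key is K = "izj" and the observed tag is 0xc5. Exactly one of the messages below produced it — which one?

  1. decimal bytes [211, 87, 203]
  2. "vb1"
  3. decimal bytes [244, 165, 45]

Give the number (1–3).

Key "izj" = 69 7a 6a is 3 bytes ≤ B = 5; zero-pad to 5 bytes: K' = 69 7a 6a 00 00.
K' ⊕ ipad = 5f 4c 5c 36 36; K' ⊕ opad = 35 26 36 5c 5c.
m1: inner = H(5f 4c 5c 36 36 d3 57 cb) = 68; tag = H(35 26 36 5c 5c 68) = b1
m2: inner = H(5f 4c 5c 36 36 76 62 31) = 7c; tag = H(35 26 36 5c 5c 7c) = c5 ← matches
m3: inner = H(5f 4c 5c 36 36 f4 a5 2d) = 39; tag = H(35 26 36 5c 5c 39) = 82

2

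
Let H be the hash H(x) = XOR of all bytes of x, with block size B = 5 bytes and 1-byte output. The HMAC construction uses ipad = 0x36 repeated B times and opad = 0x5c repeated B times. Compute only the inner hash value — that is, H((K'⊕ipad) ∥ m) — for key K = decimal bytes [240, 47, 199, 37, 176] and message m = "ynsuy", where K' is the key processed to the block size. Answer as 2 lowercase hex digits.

Key decimal bytes [240, 47, 199, 37, 176] = f0 2f c7 25 b0 is exactly B = 5 bytes: K' = f0 2f c7 25 b0.
K' ⊕ ipad = c6 19 f1 13 86.
Inner input = c6 19 f1 13 86 ∥ 79 6e 73 75 79.
Inner hash: XOR c6⊕19⊕f1⊕13⊕86⊕79⊕6e⊕73⊕75⊕79 = d3.

d3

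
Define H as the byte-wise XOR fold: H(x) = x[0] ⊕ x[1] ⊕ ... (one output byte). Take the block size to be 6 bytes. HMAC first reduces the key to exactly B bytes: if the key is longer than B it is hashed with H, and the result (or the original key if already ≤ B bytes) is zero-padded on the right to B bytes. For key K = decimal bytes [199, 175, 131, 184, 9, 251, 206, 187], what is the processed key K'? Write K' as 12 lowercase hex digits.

d40000000000

|K| = 8 > B = 6, so first hash the key.
H(K): XOR c7⊕af⊕83⊕b8⊕09⊕fb⊕ce⊕bb = d4.
Zero-pad H(K) = d4 to 6 bytes: K' = d4 00 00 00 00 00.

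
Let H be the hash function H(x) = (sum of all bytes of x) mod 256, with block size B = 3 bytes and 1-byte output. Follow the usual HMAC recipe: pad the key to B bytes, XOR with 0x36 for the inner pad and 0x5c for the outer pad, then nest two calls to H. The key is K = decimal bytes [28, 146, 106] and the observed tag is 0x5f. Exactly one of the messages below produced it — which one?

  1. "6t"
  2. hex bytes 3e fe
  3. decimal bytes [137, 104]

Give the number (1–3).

3

Key decimal bytes [28, 146, 106] = 1c 92 6a is exactly B = 3 bytes: K' = 1c 92 6a.
K' ⊕ ipad = 2a a4 5c; K' ⊕ opad = 40 ce 36.
m1: inner = H(2a a4 5c 36 74) = d4; tag = H(40 ce 36 d4) = 18
m2: inner = H(2a a4 5c 3e fe) = 66; tag = H(40 ce 36 66) = aa
m3: inner = H(2a a4 5c 89 68) = 1b; tag = H(40 ce 36 1b) = 5f ← matches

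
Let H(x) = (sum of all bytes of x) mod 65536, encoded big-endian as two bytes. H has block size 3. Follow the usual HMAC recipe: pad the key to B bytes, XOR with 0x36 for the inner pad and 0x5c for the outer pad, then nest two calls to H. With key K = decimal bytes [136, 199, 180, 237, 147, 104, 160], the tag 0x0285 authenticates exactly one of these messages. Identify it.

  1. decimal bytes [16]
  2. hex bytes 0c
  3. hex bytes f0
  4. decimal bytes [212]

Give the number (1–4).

4

Key decimal bytes [136, 199, 180, 237, 147, 104, 160] = 88 c7 b4 ed 93 68 a0 is 7 bytes > B = 3, so hash it first: H(key) = 04 8b, then zero-pad to 3 bytes: K' = 04 8b 00.
K' ⊕ ipad = 32 bd 36; K' ⊕ opad = 58 d7 5c.
m1: inner = H(32 bd 36 10) = 01 35; tag = H(58 d7 5c 01 35) = 01c1
m2: inner = H(32 bd 36 0c) = 01 31; tag = H(58 d7 5c 01 31) = 01bd
m3: inner = H(32 bd 36 f0) = 02 15; tag = H(58 d7 5c 02 15) = 01a2
m4: inner = H(32 bd 36 d4) = 01 f9; tag = H(58 d7 5c 01 f9) = 0285 ← matches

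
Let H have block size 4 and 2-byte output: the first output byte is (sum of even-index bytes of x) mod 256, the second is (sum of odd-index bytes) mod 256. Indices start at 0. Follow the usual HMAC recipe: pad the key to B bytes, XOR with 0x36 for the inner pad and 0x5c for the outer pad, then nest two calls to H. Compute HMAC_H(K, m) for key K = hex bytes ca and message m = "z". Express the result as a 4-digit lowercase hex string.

Key hex bytes ca is 1 byte ≤ B = 4; zero-pad to 4 bytes: K' = ca 00 00 00.
K' ⊕ ipad = fc 36 36 36.  K' ⊕ opad = 96 5c 5c 5c.
Inner input = (K'⊕ipad) ∥ m = fc 36 36 36 ∥ 7a.
Inner hash: even-index sum = 428 mod 256 = 172; odd-index sum = 108 mod 256 = 108 → ac 6c.
Outer input = (K'⊕opad) ∥ inner = 96 5c 5c 5c ∥ ac 6c.
Outer hash (tag): even-index sum = 414 mod 256 = 158; odd-index sum = 292 mod 256 = 36 → 9e 24.

9e24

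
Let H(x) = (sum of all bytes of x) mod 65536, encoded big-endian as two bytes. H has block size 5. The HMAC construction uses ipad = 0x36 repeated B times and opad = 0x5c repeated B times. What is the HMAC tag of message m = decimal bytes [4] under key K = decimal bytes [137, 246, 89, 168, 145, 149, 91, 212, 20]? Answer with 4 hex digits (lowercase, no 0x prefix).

02d9

Key decimal bytes [137, 246, 89, 168, 145, 149, 91, 212, 20] = 89 f6 59 a8 91 95 5b d4 14 is 9 bytes > B = 5, so hash it first: H(key) = 04 e9, then zero-pad to 5 bytes: K' = 04 e9 00 00 00.
K' ⊕ ipad = 32 df 36 36 36.  K' ⊕ opad = 58 b5 5c 5c 5c.
Inner input = (K'⊕ipad) ∥ m = 32 df 36 36 36 ∥ 04.
Inner hash: sum = 50+223+54+54+54+4 = 439 → 01 b7.
Outer input = (K'⊕opad) ∥ inner = 58 b5 5c 5c 5c ∥ 01 b7.
Outer hash (tag): sum = 88+181+92+92+92+1+183 = 729 → 02 d9.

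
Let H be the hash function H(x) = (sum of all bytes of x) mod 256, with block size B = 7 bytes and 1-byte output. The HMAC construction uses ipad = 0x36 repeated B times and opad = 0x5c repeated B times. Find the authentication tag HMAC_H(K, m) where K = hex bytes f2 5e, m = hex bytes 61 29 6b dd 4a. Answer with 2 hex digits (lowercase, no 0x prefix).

d2

Key hex bytes f2 5e is 2 bytes ≤ B = 7; zero-pad to 7 bytes: K' = f2 5e 00 00 00 00 00.
K' ⊕ ipad = c4 68 36 36 36 36 36.  K' ⊕ opad = ae 02 5c 5c 5c 5c 5c.
Inner input = (K'⊕ipad) ∥ m = c4 68 36 36 36 36 36 ∥ 61 29 6b dd 4a.
Inner hash: sum = 196+104+54+54+54+54+54+97+41+107+221+74 = 1110; mod 256 = 86 → 56.
Outer input = (K'⊕opad) ∥ inner = ae 02 5c 5c 5c 5c 5c ∥ 56.
Outer hash (tag): sum = 174+2+92+92+92+92+92+86 = 722; mod 256 = 210 → d2.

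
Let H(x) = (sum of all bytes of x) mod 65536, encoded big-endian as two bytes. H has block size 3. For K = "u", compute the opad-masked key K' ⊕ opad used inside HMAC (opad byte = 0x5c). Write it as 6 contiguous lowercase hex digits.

295c5c

Key "u" = 75 is 1 byte ≤ B = 3; zero-pad to 3 bytes: K' = 75 00 00.
XOR each byte with 0x5c: 75⊕5c=29, 00⊕5c=5c, 00⊕5c=5c.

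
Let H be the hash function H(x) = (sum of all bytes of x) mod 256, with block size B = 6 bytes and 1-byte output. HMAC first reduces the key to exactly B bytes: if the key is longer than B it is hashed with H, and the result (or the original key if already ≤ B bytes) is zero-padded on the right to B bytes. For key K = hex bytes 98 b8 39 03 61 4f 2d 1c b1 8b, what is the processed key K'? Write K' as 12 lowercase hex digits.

|K| = 10 > B = 6, so first hash the key.
H(K): sum = 152+184+57+3+97+79+45+28+177+139 = 961; mod 256 = 193 → c1.
Zero-pad H(K) = c1 to 6 bytes: K' = c1 00 00 00 00 00.

c10000000000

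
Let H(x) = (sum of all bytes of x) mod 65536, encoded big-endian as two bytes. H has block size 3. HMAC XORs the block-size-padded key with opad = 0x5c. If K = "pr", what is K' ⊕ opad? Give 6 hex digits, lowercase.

Key "pr" = 70 72 is 2 bytes ≤ B = 3; zero-pad to 3 bytes: K' = 70 72 00.
XOR each byte with 0x5c: 70⊕5c=2c, 72⊕5c=2e, 00⊕5c=5c.

2c2e5c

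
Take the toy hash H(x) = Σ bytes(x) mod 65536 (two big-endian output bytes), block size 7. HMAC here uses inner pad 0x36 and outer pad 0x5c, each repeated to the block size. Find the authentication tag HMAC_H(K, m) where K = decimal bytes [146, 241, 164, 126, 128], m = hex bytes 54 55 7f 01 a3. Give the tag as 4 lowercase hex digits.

Key decimal bytes [146, 241, 164, 126, 128] = 92 f1 a4 7e 80 is 5 bytes ≤ B = 7; zero-pad to 7 bytes: K' = 92 f1 a4 7e 80 00 00.
K' ⊕ ipad = a4 c7 92 48 b6 36 36.  K' ⊕ opad = ce ad f8 22 dc 5c 5c.
Inner input = (K'⊕ipad) ∥ m = a4 c7 92 48 b6 36 36 ∥ 54 55 7f 01 a3.
Inner hash: sum = 164+199+146+72+182+54+54+84+85+127+1+163 = 1331 → 05 33.
Outer input = (K'⊕opad) ∥ inner = ce ad f8 22 dc 5c 5c ∥ 05 33.
Outer hash (tag): sum = 206+173+248+34+220+92+92+5+51 = 1121 → 04 61.

0461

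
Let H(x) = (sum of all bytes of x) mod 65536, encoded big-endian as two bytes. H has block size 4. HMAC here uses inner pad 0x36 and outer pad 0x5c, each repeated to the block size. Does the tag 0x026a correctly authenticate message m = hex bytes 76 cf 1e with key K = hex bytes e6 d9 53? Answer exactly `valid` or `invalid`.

valid

Key hex bytes e6 d9 53 is 3 bytes ≤ B = 4; zero-pad to 4 bytes: K' = e6 d9 53 00.
K' ⊕ ipad = d0 ef 65 36; K' ⊕ opad = ba 85 0f 5c.
Inner hash: sum = 208+239+101+54+118+207+30 = 957 → 03 bd.
Outer hash (recomputed tag): sum = 186+133+15+92+3+189 = 618 → 02 6a.
Recomputed tag = 026a; claimed = 026a → match.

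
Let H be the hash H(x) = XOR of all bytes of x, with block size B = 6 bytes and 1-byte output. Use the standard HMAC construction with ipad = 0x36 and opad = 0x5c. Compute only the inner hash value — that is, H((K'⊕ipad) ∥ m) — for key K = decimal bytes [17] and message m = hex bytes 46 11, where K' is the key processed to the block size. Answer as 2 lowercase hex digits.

46

Key decimal bytes [17] = 11 is 1 byte ≤ B = 6; zero-pad to 6 bytes: K' = 11 00 00 00 00 00.
K' ⊕ ipad = 27 36 36 36 36 36.
Inner input = 27 36 36 36 36 36 ∥ 46 11.
Inner hash: XOR 27⊕36⊕36⊕36⊕36⊕36⊕46⊕11 = 46.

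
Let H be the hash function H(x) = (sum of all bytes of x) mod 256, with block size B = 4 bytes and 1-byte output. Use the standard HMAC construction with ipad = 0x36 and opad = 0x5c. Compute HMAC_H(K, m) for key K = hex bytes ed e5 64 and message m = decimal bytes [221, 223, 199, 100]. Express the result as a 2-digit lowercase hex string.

Key hex bytes ed e5 64 is 3 bytes ≤ B = 4; zero-pad to 4 bytes: K' = ed e5 64 00.
K' ⊕ ipad = db d3 52 36.  K' ⊕ opad = b1 b9 38 5c.
Inner input = (K'⊕ipad) ∥ m = db d3 52 36 ∥ dd df c7 64.
Inner hash: sum = 219+211+82+54+221+223+199+100 = 1309; mod 256 = 29 → 1d.
Outer input = (K'⊕opad) ∥ inner = b1 b9 38 5c ∥ 1d.
Outer hash (tag): sum = 177+185+56+92+29 = 539; mod 256 = 27 → 1b.

1b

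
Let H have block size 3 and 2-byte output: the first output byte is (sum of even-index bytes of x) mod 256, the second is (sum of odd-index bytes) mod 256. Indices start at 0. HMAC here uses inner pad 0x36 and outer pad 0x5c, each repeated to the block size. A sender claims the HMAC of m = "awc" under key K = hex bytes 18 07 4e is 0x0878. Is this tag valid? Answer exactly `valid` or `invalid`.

invalid

Key hex bytes 18 07 4e is exactly B = 3 bytes: K' = 18 07 4e.
K' ⊕ ipad = 2e 31 78; K' ⊕ opad = 44 5b 12.
Inner hash: even-index sum = 285 mod 256 = 29; odd-index sum = 245 mod 256 = 245 → 1d f5.
Outer hash (recomputed tag): even-index sum = 331 mod 256 = 75; odd-index sum = 120 mod 256 = 120 → 4b 78.
Recomputed tag = 4b78; claimed = 0878 → mismatch.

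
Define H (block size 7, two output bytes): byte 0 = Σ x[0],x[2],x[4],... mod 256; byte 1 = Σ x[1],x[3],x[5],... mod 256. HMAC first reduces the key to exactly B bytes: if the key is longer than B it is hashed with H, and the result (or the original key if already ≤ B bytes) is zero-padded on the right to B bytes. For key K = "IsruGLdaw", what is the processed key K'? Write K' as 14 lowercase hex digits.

dd950000000000

|K| = 9 > B = 7, so first hash the key.
H(K): even-index sum = 477 mod 256 = 221; odd-index sum = 405 mod 256 = 149 → dd 95.
Zero-pad H(K) = dd 95 to 7 bytes: K' = dd 95 00 00 00 00 00.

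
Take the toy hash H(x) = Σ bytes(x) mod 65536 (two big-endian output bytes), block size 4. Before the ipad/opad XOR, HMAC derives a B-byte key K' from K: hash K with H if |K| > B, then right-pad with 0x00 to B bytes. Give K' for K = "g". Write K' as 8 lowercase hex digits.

67000000

Key "g" = 67 is 1 byte ≤ B = 4; zero-pad to 4 bytes: K' = 67 00 00 00.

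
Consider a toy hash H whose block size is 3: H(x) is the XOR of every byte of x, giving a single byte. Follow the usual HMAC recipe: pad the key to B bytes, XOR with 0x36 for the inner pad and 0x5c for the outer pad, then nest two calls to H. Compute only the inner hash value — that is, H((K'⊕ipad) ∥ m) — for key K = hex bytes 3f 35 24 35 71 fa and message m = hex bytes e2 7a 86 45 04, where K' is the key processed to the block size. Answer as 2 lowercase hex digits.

Key hex bytes 3f 35 24 35 71 fa is 6 bytes > B = 3, so hash it first: H(key) = 90, then zero-pad to 3 bytes: K' = 90 00 00.
K' ⊕ ipad = a6 36 36.
Inner input = a6 36 36 ∥ e2 7a 86 45 04.
Inner hash: XOR a6⊕36⊕36⊕e2⊕7a⊕86⊕45⊕04 = f9.

f9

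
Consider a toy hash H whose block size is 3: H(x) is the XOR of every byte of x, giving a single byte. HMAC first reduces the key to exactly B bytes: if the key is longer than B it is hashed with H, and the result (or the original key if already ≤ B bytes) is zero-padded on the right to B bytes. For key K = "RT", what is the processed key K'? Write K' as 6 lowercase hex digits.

525400

Key "RT" = 52 54 is 2 bytes ≤ B = 3; zero-pad to 3 bytes: K' = 52 54 00.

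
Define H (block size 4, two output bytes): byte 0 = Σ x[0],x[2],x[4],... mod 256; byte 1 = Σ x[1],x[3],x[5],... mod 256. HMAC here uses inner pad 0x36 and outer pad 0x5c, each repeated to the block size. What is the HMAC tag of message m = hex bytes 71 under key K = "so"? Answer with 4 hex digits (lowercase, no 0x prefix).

771e

Key "so" = 73 6f is 2 bytes ≤ B = 4; zero-pad to 4 bytes: K' = 73 6f 00 00.
K' ⊕ ipad = 45 59 36 36.  K' ⊕ opad = 2f 33 5c 5c.
Inner input = (K'⊕ipad) ∥ m = 45 59 36 36 ∥ 71.
Inner hash: even-index sum = 236 mod 256 = 236; odd-index sum = 143 mod 256 = 143 → ec 8f.
Outer input = (K'⊕opad) ∥ inner = 2f 33 5c 5c ∥ ec 8f.
Outer hash (tag): even-index sum = 375 mod 256 = 119; odd-index sum = 286 mod 256 = 30 → 77 1e.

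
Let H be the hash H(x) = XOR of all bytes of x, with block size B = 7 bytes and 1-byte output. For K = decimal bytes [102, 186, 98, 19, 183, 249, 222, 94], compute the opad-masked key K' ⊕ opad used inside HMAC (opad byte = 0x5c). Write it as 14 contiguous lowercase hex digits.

Key decimal bytes [102, 186, 98, 19, 183, 249, 222, 94] = 66 ba 62 13 b7 f9 de 5e is 8 bytes > B = 7, so hash it first: H(key) = 63, then zero-pad to 7 bytes: K' = 63 00 00 00 00 00 00.
XOR each byte with 0x5c: 63⊕5c=3f, 00⊕5c=5c, 00⊕5c=5c, 00⊕5c=5c, 00⊕5c=5c, 00⊕5c=5c, 00⊕5c=5c.

3f5c5c5c5c5c5c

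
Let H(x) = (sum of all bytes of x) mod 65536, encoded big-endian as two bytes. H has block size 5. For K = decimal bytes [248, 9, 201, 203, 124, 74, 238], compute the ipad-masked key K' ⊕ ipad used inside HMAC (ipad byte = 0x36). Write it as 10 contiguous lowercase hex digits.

Key decimal bytes [248, 9, 201, 203, 124, 74, 238] = f8 09 c9 cb 7c 4a ee is 7 bytes > B = 5, so hash it first: H(key) = 04 49, then zero-pad to 5 bytes: K' = 04 49 00 00 00.
XOR each byte with 0x36: 04⊕36=32, 49⊕36=7f, 00⊕36=36, 00⊕36=36, 00⊕36=36.

327f363636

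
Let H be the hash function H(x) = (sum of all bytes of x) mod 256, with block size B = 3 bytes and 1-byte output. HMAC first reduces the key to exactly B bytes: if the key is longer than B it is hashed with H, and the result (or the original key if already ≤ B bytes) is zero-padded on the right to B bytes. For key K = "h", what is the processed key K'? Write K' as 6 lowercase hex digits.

680000

Key "h" = 68 is 1 byte ≤ B = 3; zero-pad to 3 bytes: K' = 68 00 00.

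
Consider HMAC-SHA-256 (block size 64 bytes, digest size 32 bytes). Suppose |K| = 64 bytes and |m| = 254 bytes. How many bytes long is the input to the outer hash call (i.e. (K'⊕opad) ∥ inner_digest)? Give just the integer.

Key is 64 ≤ 64 bytes, zero-padded: |K'| = 64.
Outer input = (K'⊕opad) ∥ H(inner) → 64 + 32 = 96 bytes.

96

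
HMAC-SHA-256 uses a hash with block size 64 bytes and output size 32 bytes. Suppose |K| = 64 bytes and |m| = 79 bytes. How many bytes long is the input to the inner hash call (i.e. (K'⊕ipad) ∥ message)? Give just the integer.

143

Key is 64 ≤ 64 bytes, zero-padded: |K'| = 64.
Inner input = (K'⊕ipad) ∥ m → 64 + 79 = 143 bytes.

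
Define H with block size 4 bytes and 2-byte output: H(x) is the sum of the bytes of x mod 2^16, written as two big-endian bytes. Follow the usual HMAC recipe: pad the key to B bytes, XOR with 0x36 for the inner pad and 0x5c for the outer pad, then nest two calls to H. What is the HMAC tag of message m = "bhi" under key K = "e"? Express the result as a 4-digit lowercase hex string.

Key "e" = 65 is 1 byte ≤ B = 4; zero-pad to 4 bytes: K' = 65 00 00 00.
K' ⊕ ipad = 53 36 36 36.  K' ⊕ opad = 39 5c 5c 5c.
Inner input = (K'⊕ipad) ∥ m = 53 36 36 36 ∥ 62 68 69.
Inner hash: sum = 83+54+54+54+98+104+105 = 552 → 02 28.
Outer input = (K'⊕opad) ∥ inner = 39 5c 5c 5c ∥ 02 28.
Outer hash (tag): sum = 57+92+92+92+2+40 = 375 → 01 77.

0177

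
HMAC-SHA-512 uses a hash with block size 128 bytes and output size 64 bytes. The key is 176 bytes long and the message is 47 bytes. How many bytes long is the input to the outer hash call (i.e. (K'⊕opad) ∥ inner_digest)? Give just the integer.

Key is 176 > 128 bytes, so it is hashed to 64 bytes then zero-padded to 128: |K'| = 128.
Outer input = (K'⊕opad) ∥ H(inner) → 128 + 64 = 192 bytes.

192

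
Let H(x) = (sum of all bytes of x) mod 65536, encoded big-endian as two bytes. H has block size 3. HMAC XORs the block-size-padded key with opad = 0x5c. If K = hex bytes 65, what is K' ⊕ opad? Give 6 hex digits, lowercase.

395c5c

Key hex bytes 65 is 1 byte ≤ B = 3; zero-pad to 3 bytes: K' = 65 00 00.
XOR each byte with 0x5c: 65⊕5c=39, 00⊕5c=5c, 00⊕5c=5c.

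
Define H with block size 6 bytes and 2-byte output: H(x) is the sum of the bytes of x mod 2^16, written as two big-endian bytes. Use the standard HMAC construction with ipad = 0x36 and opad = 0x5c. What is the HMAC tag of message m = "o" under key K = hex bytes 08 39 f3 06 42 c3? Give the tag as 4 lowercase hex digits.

Key hex bytes 08 39 f3 06 42 c3 is exactly B = 6 bytes: K' = 08 39 f3 06 42 c3.
K' ⊕ ipad = 3e 0f c5 30 74 f5.  K' ⊕ opad = 54 65 af 5a 1e 9f.
Inner input = (K'⊕ipad) ∥ m = 3e 0f c5 30 74 f5 ∥ 6f.
Inner hash: sum = 62+15+197+48+116+245+111 = 794 → 03 1a.
Outer input = (K'⊕opad) ∥ inner = 54 65 af 5a 1e 9f ∥ 03 1a.
Outer hash (tag): sum = 84+101+175+90+30+159+3+26 = 668 → 02 9c.

029c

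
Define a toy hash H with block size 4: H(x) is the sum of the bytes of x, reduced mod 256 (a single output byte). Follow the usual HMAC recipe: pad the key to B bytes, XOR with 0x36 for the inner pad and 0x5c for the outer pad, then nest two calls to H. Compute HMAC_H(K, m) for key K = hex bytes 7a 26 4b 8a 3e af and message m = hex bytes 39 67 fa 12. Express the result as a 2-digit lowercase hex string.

f4

Key hex bytes 7a 26 4b 8a 3e af is 6 bytes > B = 4, so hash it first: H(key) = 62, then zero-pad to 4 bytes: K' = 62 00 00 00.
K' ⊕ ipad = 54 36 36 36.  K' ⊕ opad = 3e 5c 5c 5c.
Inner input = (K'⊕ipad) ∥ m = 54 36 36 36 ∥ 39 67 fa 12.
Inner hash: sum = 84+54+54+54+57+103+250+18 = 674; mod 256 = 162 → a2.
Outer input = (K'⊕opad) ∥ inner = 3e 5c 5c 5c ∥ a2.
Outer hash (tag): sum = 62+92+92+92+162 = 500; mod 256 = 244 → f4.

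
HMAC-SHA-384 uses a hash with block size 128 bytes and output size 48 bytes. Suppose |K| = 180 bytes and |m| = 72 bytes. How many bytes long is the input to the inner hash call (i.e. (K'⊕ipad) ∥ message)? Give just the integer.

Key is 180 > 128 bytes, so it is hashed to 48 bytes then zero-padded to 128: |K'| = 128.
Inner input = (K'⊕ipad) ∥ m → 128 + 72 = 200 bytes.

200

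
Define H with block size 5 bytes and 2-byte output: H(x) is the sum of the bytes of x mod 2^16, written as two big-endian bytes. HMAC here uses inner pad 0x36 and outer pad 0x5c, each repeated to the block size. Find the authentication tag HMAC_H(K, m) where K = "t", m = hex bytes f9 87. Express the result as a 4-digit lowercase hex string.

Key "t" = 74 is 1 byte ≤ B = 5; zero-pad to 5 bytes: K' = 74 00 00 00 00.
K' ⊕ ipad = 42 36 36 36 36.  K' ⊕ opad = 28 5c 5c 5c 5c.
Inner input = (K'⊕ipad) ∥ m = 42 36 36 36 36 ∥ f9 87.
Inner hash: sum = 66+54+54+54+54+249+135 = 666 → 02 9a.
Outer input = (K'⊕opad) ∥ inner = 28 5c 5c 5c 5c ∥ 02 9a.
Outer hash (tag): sum = 40+92+92+92+92+2+154 = 564 → 02 34.

0234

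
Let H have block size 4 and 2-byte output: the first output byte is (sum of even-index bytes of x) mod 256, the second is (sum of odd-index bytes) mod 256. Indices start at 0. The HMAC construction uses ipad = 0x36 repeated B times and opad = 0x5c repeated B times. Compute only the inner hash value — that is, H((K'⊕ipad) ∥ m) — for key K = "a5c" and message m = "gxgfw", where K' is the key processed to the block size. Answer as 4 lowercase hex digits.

f117

Key "a5c" = 61 35 63 is 3 bytes ≤ B = 4; zero-pad to 4 bytes: K' = 61 35 63 00.
K' ⊕ ipad = 57 03 55 36.
Inner input = 57 03 55 36 ∥ 67 78 67 66 77.
Inner hash: even-index sum = 497 mod 256 = 241; odd-index sum = 279 mod 256 = 23 → f1 17.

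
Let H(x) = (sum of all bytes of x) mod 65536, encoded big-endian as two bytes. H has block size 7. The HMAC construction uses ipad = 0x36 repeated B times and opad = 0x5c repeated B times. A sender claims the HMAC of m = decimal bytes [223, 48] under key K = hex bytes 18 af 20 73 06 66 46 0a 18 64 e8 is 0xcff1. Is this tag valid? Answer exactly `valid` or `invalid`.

Key hex bytes 18 af 20 73 06 66 46 0a 18 64 e8 is 11 bytes > B = 7, so hash it first: H(key) = 03 7a, then zero-pad to 7 bytes: K' = 03 7a 00 00 00 00 00.
K' ⊕ ipad = 35 4c 36 36 36 36 36; K' ⊕ opad = 5f 26 5c 5c 5c 5c 5c.
Inner hash: sum = 53+76+54+54+54+54+54+223+48 = 670 → 02 9e.
Outer hash (recomputed tag): sum = 95+38+92+92+92+92+92+2+158 = 753 → 02 f1.
Recomputed tag = 02f1; claimed = cff1 → mismatch.

invalid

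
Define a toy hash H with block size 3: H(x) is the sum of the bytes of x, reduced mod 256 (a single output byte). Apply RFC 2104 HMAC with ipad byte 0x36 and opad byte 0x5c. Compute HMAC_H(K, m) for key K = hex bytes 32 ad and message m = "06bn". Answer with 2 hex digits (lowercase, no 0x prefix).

Key hex bytes 32 ad is 2 bytes ≤ B = 3; zero-pad to 3 bytes: K' = 32 ad 00.
K' ⊕ ipad = 04 9b 36.  K' ⊕ opad = 6e f1 5c.
Inner input = (K'⊕ipad) ∥ m = 04 9b 36 ∥ 30 36 62 6e.
Inner hash: sum = 4+155+54+48+54+98+110 = 523; mod 256 = 11 → 0b.
Outer input = (K'⊕opad) ∥ inner = 6e f1 5c ∥ 0b.
Outer hash (tag): sum = 110+241+92+11 = 454; mod 256 = 198 → c6.

c6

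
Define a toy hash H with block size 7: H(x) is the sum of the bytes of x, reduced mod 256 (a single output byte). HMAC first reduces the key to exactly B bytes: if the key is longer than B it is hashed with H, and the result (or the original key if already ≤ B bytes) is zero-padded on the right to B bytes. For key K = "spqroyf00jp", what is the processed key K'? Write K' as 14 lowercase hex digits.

|K| = 11 > B = 7, so first hash the key.
H(K): sum = 115+112+113+114+111+121+102+48+48+106+112 = 1102; mod 256 = 78 → 4e.
Zero-pad H(K) = 4e to 7 bytes: K' = 4e 00 00 00 00 00 00.

4e000000000000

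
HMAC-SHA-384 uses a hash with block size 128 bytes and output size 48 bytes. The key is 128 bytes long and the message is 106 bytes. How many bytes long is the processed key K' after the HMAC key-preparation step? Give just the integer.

128

Key is 128 ≤ 128 bytes, zero-padded: |K'| = 128.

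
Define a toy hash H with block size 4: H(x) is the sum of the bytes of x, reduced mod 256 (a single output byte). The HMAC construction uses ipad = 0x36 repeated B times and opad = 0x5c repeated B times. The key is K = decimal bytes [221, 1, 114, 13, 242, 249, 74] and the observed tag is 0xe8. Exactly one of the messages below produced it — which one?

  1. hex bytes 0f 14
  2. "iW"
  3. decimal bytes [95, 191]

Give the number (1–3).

Key decimal bytes [221, 1, 114, 13, 242, 249, 74] = dd 01 72 0d f2 f9 4a is 7 bytes > B = 4, so hash it first: H(key) = 92, then zero-pad to 4 bytes: K' = 92 00 00 00.
K' ⊕ ipad = a4 36 36 36; K' ⊕ opad = ce 5c 5c 5c.
m1: inner = H(a4 36 36 36 0f 14) = 69; tag = H(ce 5c 5c 5c 69) = 4b
m2: inner = H(a4 36 36 36 69 57) = 06; tag = H(ce 5c 5c 5c 06) = e8 ← matches
m3: inner = H(a4 36 36 36 5f bf) = 64; tag = H(ce 5c 5c 5c 64) = 46

2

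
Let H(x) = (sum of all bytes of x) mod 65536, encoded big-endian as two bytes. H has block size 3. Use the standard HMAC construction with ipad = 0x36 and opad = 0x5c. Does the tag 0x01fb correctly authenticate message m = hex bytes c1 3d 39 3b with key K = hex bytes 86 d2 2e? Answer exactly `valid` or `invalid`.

Key hex bytes 86 d2 2e is exactly B = 3 bytes: K' = 86 d2 2e.
K' ⊕ ipad = b0 e4 18; K' ⊕ opad = da 8e 72.
Inner hash: sum = 176+228+24+193+61+57+59 = 798 → 03 1e.
Outer hash (recomputed tag): sum = 218+142+114+3+30 = 507 → 01 fb.
Recomputed tag = 01fb; claimed = 01fb → match.

valid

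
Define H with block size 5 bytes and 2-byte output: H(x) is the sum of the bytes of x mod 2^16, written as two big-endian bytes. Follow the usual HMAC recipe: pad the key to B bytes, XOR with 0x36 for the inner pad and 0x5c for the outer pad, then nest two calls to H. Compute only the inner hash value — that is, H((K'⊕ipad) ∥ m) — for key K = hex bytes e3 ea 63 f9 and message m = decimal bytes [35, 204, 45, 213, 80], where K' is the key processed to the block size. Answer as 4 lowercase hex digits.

Key hex bytes e3 ea 63 f9 is 4 bytes ≤ B = 5; zero-pad to 5 bytes: K' = e3 ea 63 f9 00.
K' ⊕ ipad = d5 dc 55 cf 36.
Inner input = d5 dc 55 cf 36 ∥ 23 cc 2d d5 50.
Inner hash: sum = 213+220+85+207+54+35+204+45+213+80 = 1356 → 05 4c.

054c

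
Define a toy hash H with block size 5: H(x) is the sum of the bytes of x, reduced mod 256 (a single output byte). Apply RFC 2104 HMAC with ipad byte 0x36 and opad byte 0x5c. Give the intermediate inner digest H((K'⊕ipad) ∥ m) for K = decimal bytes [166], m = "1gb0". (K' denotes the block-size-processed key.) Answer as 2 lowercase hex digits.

92

Key decimal bytes [166] = a6 is 1 byte ≤ B = 5; zero-pad to 5 bytes: K' = a6 00 00 00 00.
K' ⊕ ipad = 90 36 36 36 36.
Inner input = 90 36 36 36 36 ∥ 31 67 62 30.
Inner hash: sum = 144+54+54+54+54+49+103+98+48 = 658; mod 256 = 146 → 92.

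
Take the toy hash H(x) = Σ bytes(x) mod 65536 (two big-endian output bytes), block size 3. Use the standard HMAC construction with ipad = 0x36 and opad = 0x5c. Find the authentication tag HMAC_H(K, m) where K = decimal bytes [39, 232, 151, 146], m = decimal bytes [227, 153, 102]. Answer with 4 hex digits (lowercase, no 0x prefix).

Key decimal bytes [39, 232, 151, 146] = 27 e8 97 92 is 4 bytes > B = 3, so hash it first: H(key) = 02 38, then zero-pad to 3 bytes: K' = 02 38 00.
K' ⊕ ipad = 34 0e 36.  K' ⊕ opad = 5e 64 5c.
Inner input = (K'⊕ipad) ∥ m = 34 0e 36 ∥ e3 99 66.
Inner hash: sum = 52+14+54+227+153+102 = 602 → 02 5a.
Outer input = (K'⊕opad) ∥ inner = 5e 64 5c ∥ 02 5a.
Outer hash (tag): sum = 94+100+92+2+90 = 378 → 01 7a.

017a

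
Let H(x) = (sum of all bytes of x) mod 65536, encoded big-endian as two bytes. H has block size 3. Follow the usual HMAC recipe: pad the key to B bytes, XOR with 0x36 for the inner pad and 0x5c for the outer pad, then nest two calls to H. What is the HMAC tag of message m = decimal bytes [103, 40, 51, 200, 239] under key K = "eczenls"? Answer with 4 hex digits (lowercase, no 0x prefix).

Key "eczenls" = 65 63 7a 65 6e 6c 73 is 7 bytes > B = 3, so hash it first: H(key) = 02 f4, then zero-pad to 3 bytes: K' = 02 f4 00.
K' ⊕ ipad = 34 c2 36.  K' ⊕ opad = 5e a8 5c.
Inner input = (K'⊕ipad) ∥ m = 34 c2 36 ∥ 67 28 33 c8 ef.
Inner hash: sum = 52+194+54+103+40+51+200+239 = 933 → 03 a5.
Outer input = (K'⊕opad) ∥ inner = 5e a8 5c ∥ 03 a5.
Outer hash (tag): sum = 94+168+92+3+165 = 522 → 02 0a.

020a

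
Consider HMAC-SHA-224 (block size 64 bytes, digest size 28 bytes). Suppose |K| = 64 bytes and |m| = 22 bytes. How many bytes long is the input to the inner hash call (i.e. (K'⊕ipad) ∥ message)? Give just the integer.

86

Key is 64 ≤ 64 bytes, zero-padded: |K'| = 64.
Inner input = (K'⊕ipad) ∥ m → 64 + 22 = 86 bytes.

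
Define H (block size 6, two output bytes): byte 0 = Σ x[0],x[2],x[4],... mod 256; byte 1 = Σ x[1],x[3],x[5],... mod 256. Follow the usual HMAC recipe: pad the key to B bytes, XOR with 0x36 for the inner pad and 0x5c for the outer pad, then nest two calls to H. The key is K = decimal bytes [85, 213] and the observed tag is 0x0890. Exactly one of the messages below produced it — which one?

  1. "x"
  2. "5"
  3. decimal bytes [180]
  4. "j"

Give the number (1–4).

1

Key decimal bytes [85, 213] = 55 d5 is 2 bytes ≤ B = 6; zero-pad to 6 bytes: K' = 55 d5 00 00 00 00.
K' ⊕ ipad = 63 e3 36 36 36 36; K' ⊕ opad = 09 89 5c 5c 5c 5c.
m1: inner = H(63 e3 36 36 36 36 78) = 47 4f; tag = H(09 89 5c 5c 5c 5c 47 4f) = 0890 ← matches
m2: inner = H(63 e3 36 36 36 36 35) = 04 4f; tag = H(09 89 5c 5c 5c 5c 04 4f) = c590
m3: inner = H(63 e3 36 36 36 36 b4) = 83 4f; tag = H(09 89 5c 5c 5c 5c 83 4f) = 4490
m4: inner = H(63 e3 36 36 36 36 6a) = 39 4f; tag = H(09 89 5c 5c 5c 5c 39 4f) = fa90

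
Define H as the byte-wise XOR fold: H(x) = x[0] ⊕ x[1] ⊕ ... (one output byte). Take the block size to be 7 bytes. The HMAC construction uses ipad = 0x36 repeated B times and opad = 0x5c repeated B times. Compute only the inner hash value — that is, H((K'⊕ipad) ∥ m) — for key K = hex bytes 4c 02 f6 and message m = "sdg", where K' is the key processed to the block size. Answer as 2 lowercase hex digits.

fe

Key hex bytes 4c 02 f6 is 3 bytes ≤ B = 7; zero-pad to 7 bytes: K' = 4c 02 f6 00 00 00 00.
K' ⊕ ipad = 7a 34 c0 36 36 36 36.
Inner input = 7a 34 c0 36 36 36 36 ∥ 73 64 67.
Inner hash: XOR 7a⊕34⊕c0⊕36⊕36⊕36⊕36⊕73⊕64⊕67 = fe.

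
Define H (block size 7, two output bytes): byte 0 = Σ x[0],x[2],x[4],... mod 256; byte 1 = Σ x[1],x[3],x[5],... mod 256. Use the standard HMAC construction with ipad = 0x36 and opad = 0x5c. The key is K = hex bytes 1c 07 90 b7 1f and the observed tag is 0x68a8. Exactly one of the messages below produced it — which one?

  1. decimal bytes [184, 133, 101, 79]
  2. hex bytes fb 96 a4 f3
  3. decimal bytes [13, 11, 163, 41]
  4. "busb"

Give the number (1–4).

Key hex bytes 1c 07 90 b7 1f is 5 bytes ≤ B = 7; zero-pad to 7 bytes: K' = 1c 07 90 b7 1f 00 00.
K' ⊕ ipad = 2a 31 a6 81 29 36 36; K' ⊕ opad = 40 5b cc eb 43 5c 5c.
m1: inner = H(2a 31 a6 81 29 36 36 b8 85 65 4f) = 03 05; tag = H(40 5b cc eb 43 5c 5c 03 05) = b0a5
m2: inner = H(2a 31 a6 81 29 36 36 fb 96 a4 f3) = b8 87; tag = H(40 5b cc eb 43 5c 5c b8 87) = 325a
m3: inner = H(2a 31 a6 81 29 36 36 0d 0b a3 29) = 63 98; tag = H(40 5b cc eb 43 5c 5c 63 98) = 4305
m4: inner = H(2a 31 a6 81 29 36 36 62 75 73 62) = 06 bd; tag = H(40 5b cc eb 43 5c 5c 06 bd) = 68a8 ← matches

4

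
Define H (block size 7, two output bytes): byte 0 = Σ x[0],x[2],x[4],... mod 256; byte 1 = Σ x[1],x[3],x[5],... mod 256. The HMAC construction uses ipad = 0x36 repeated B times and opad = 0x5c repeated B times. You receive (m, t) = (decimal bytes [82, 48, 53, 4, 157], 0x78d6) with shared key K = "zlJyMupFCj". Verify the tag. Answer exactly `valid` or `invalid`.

Key "zlJyMupFCj" = 7a 6c 4a 79 4d 75 70 46 43 6a is 10 bytes > B = 7, so hash it first: H(key) = c4 0a, then zero-pad to 7 bytes: K' = c4 0a 00 00 00 00 00.
K' ⊕ ipad = f2 3c 36 36 36 36 36; K' ⊕ opad = 98 56 5c 5c 5c 5c 5c.
Inner hash: even-index sum = 456 mod 256 = 200; odd-index sum = 460 mod 256 = 204 → c8 cc.
Outer hash (recomputed tag): even-index sum = 632 mod 256 = 120; odd-index sum = 470 mod 256 = 214 → 78 d6.
Recomputed tag = 78d6; claimed = 78d6 → match.

valid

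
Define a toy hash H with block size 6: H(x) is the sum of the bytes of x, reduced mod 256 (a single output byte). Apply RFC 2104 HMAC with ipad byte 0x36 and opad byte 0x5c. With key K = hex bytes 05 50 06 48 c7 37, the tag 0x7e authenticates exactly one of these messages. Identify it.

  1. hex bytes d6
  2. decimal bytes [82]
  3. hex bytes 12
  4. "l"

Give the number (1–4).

Key hex bytes 05 50 06 48 c7 37 is exactly B = 6 bytes: K' = 05 50 06 48 c7 37.
K' ⊕ ipad = 33 66 30 7e f1 01; K' ⊕ opad = 59 0c 5a 14 9b 6b.
m1: inner = H(33 66 30 7e f1 01 d6) = 0f; tag = H(59 0c 5a 14 9b 6b 0f) = e8
m2: inner = H(33 66 30 7e f1 01 52) = 8b; tag = H(59 0c 5a 14 9b 6b 8b) = 64
m3: inner = H(33 66 30 7e f1 01 12) = 4b; tag = H(59 0c 5a 14 9b 6b 4b) = 24
m4: inner = H(33 66 30 7e f1 01 6c) = a5; tag = H(59 0c 5a 14 9b 6b a5) = 7e ← matches

4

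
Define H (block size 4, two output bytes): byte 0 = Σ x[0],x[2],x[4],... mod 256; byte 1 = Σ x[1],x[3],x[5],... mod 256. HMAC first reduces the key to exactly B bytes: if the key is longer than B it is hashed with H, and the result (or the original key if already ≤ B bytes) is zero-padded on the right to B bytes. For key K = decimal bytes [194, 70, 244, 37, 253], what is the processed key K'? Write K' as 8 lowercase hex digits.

b36b0000

|K| = 5 > B = 4, so first hash the key.
H(K): even-index sum = 691 mod 256 = 179; odd-index sum = 107 mod 256 = 107 → b3 6b.
Zero-pad H(K) = b3 6b to 4 bytes: K' = b3 6b 00 00.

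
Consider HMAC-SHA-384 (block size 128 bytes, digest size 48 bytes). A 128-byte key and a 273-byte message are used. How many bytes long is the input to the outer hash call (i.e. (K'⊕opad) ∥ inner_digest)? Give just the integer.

176

Key is 128 ≤ 128 bytes, zero-padded: |K'| = 128.
Outer input = (K'⊕opad) ∥ H(inner) → 128 + 48 = 176 bytes.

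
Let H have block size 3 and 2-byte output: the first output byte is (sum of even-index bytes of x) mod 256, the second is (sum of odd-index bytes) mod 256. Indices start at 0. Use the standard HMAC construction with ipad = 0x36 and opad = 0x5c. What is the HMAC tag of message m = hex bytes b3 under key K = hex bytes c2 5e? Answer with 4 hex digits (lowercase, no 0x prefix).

Key hex bytes c2 5e is 2 bytes ≤ B = 3; zero-pad to 3 bytes: K' = c2 5e 00.
K' ⊕ ipad = f4 68 36.  K' ⊕ opad = 9e 02 5c.
Inner input = (K'⊕ipad) ∥ m = f4 68 36 ∥ b3.
Inner hash: even-index sum = 298 mod 256 = 42; odd-index sum = 283 mod 256 = 27 → 2a 1b.
Outer input = (K'⊕opad) ∥ inner = 9e 02 5c ∥ 2a 1b.
Outer hash (tag): even-index sum = 277 mod 256 = 21; odd-index sum = 44 mod 256 = 44 → 15 2c.

152c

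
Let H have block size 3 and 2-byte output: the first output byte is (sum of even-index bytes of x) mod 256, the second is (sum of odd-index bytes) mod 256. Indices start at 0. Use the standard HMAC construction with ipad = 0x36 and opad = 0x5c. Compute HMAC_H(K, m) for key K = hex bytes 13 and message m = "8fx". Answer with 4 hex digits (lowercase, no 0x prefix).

911d

Key hex bytes 13 is 1 byte ≤ B = 3; zero-pad to 3 bytes: K' = 13 00 00.
K' ⊕ ipad = 25 36 36.  K' ⊕ opad = 4f 5c 5c.
Inner input = (K'⊕ipad) ∥ m = 25 36 36 ∥ 38 66 78.
Inner hash: even-index sum = 193 mod 256 = 193; odd-index sum = 230 mod 256 = 230 → c1 e6.
Outer input = (K'⊕opad) ∥ inner = 4f 5c 5c ∥ c1 e6.
Outer hash (tag): even-index sum = 401 mod 256 = 145; odd-index sum = 285 mod 256 = 29 → 91 1d.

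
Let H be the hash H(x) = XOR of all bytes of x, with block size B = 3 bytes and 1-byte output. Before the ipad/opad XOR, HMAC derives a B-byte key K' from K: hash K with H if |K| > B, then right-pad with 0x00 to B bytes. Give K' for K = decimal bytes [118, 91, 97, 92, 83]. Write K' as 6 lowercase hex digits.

|K| = 5 > B = 3, so first hash the key.
H(K): XOR 76⊕5b⊕61⊕5c⊕53 = 43.
Zero-pad H(K) = 43 to 3 bytes: K' = 43 00 00.

430000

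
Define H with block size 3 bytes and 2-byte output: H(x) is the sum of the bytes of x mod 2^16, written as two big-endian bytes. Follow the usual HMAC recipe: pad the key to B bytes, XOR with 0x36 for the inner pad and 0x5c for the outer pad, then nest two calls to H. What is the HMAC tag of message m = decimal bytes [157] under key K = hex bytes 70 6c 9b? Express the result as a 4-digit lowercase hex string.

020e

Key hex bytes 70 6c 9b is exactly B = 3 bytes: K' = 70 6c 9b.
K' ⊕ ipad = 46 5a ad.  K' ⊕ opad = 2c 30 c7.
Inner input = (K'⊕ipad) ∥ m = 46 5a ad ∥ 9d.
Inner hash: sum = 70+90+173+157 = 490 → 01 ea.
Outer input = (K'⊕opad) ∥ inner = 2c 30 c7 ∥ 01 ea.
Outer hash (tag): sum = 44+48+199+1+234 = 526 → 02 0e.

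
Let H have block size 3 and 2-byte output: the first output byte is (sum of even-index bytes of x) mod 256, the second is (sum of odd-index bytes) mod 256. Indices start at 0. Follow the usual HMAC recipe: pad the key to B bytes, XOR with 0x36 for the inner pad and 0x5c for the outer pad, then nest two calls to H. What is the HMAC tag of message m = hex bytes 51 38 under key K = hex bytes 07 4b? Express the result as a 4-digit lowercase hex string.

85b6

Key hex bytes 07 4b is 2 bytes ≤ B = 3; zero-pad to 3 bytes: K' = 07 4b 00.
K' ⊕ ipad = 31 7d 36.  K' ⊕ opad = 5b 17 5c.
Inner input = (K'⊕ipad) ∥ m = 31 7d 36 ∥ 51 38.
Inner hash: even-index sum = 159 mod 256 = 159; odd-index sum = 206 mod 256 = 206 → 9f ce.
Outer input = (K'⊕opad) ∥ inner = 5b 17 5c ∥ 9f ce.
Outer hash (tag): even-index sum = 389 mod 256 = 133; odd-index sum = 182 mod 256 = 182 → 85 b6.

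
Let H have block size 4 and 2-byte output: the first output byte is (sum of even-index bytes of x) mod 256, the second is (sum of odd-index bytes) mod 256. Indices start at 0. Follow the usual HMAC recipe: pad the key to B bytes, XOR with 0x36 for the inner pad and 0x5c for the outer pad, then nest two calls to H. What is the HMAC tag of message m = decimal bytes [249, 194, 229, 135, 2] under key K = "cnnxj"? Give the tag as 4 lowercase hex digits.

Key "cnnxj" = 63 6e 6e 78 6a is 5 bytes > B = 4, so hash it first: H(key) = 3b e6, then zero-pad to 4 bytes: K' = 3b e6 00 00.
K' ⊕ ipad = 0d d0 36 36.  K' ⊕ opad = 67 ba 5c 5c.
Inner input = (K'⊕ipad) ∥ m = 0d d0 36 36 ∥ f9 c2 e5 87 02.
Inner hash: even-index sum = 547 mod 256 = 35; odd-index sum = 591 mod 256 = 79 → 23 4f.
Outer input = (K'⊕opad) ∥ inner = 67 ba 5c 5c ∥ 23 4f.
Outer hash (tag): even-index sum = 230 mod 256 = 230; odd-index sum = 357 mod 256 = 101 → e6 65.

e665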